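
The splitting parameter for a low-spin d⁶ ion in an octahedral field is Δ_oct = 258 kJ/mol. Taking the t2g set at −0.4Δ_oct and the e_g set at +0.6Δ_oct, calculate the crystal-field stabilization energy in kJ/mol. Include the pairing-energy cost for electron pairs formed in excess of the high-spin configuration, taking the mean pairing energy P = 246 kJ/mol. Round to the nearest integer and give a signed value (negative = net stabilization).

The d⁶ electrons fill as t2g^6 e_g^0.
CFSE(orbital) = 6×(-0.4Δ_oct) + 0×(0.6Δ_oct) = -2.4Δ_oct; with Δ_oct = 258 kJ/mol that is -619 kJ/mol.
High-spin d⁶ would be t2g^4 e_g^2 with 1 pair; low-spin has 3, so 2 excess pairs cost +2P = +492 kJ/mol.
Net CFSE = -619 + 492 = -127 kJ/mol.

-127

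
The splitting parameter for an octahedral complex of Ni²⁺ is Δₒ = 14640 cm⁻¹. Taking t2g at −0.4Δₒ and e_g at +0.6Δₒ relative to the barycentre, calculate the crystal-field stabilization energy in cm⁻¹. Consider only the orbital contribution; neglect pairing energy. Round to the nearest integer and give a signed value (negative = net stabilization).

-17568

Group 10 minus oxidation state +2 gives a d⁸ configuration for Ni²⁺.
Configuration: t2g^6 e_g^2.
CFSE(orbital) = 6×(-0.4Δₒ) + 2×(0.6Δₒ) = -1.2Δₒ; with Δₒ = 14640 cm⁻¹ that is -17568 cm⁻¹.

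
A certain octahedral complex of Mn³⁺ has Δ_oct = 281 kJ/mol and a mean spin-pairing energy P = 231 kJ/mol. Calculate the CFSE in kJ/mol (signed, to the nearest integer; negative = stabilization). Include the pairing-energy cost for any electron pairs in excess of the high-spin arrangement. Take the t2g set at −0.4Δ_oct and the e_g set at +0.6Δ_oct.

-219

Mn is in group 7, so Mn³⁺ is d⁴ (7 − 3 = 4).
Since Δ_oct = 281 kJ/mol > P = 231 kJ/mol, the complex adopts the low-spin configuration.
Filling d⁴ accordingly: t2g^4 e_g^0.
Orbital CFSE = -1.6Δ_oct = -1.6 × 281 = -450 kJ/mol.
Excess pairs vs high-spin: 1 − 0 = 1; pairing cost = +231 kJ/mol.
Net CFSE = -450 + 231 = -219 kJ/mol.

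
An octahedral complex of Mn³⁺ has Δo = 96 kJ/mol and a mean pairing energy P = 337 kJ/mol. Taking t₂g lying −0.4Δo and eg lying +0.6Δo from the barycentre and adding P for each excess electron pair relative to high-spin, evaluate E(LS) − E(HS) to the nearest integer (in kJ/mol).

241

Mn³⁺: group 7, so d-count = 7 − 3 = 4.
High-spin: t₂g³ eg¹, CFSE = -0.6Δo = -58 kJ/mol.
Low-spin t₂g⁴ eg⁰ gives -1.6Δo = -154 kJ/mol, but forming 1 extra pair costs 1P = 337 kJ/mol, so E(LS) = -154 + 337 = 183 kJ/mol.
Thus E(LS) − E(HS) = 241 kJ/mol.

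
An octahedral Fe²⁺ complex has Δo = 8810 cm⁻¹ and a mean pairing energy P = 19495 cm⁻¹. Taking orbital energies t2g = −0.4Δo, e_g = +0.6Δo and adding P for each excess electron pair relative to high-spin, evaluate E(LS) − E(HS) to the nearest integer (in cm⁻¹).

Fe sits in group 8; removing 2 electrons leaves Fe²⁺ with 8 − 2 = 6 d electrons.
High-spin d⁶ fills as t2g^4 e_g^2 with CFSE 4(−0.4) + 2(+0.6) = -0.4Δo = -3524 cm⁻¹.
Low-spin t2g^6 e_g^0 gives -2.4Δo = -21144 cm⁻¹, but forming 2 extra pairs costs 2P = 38990 cm⁻¹, so E(LS) = -21144 + 38990 = 17846 cm⁻¹.
E(LS) − E(HS) = 17846 − (-3524) = 21370 cm⁻¹.

21370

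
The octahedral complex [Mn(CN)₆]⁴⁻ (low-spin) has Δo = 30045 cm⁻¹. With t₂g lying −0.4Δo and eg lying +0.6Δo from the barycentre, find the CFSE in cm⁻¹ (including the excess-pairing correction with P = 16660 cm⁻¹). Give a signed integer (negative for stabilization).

-26770

Each CN⁻ contributes -1; 6 × (-1) = -6. With overall charge -4, Mn is in the +2 oxidation state.
Mn is in group 7, so Mn²⁺ is d⁵ (7 − 2 = 5).
Configuration: t₂g⁵ eg⁰.
CFSE(orbital) = 5×(-0.4Δo) + 0×(0.6Δo) = -2.0Δo; with Δo = 30045 cm⁻¹ that is -60090 cm⁻¹.
Relative to high-spin t₂g³ eg² (0 paired), the low-spin configuration has 2 additional pairs, contributing +2 × 16660 = +33320 cm⁻¹.
Net CFSE = -60090 + 33320 = -26770 cm⁻¹.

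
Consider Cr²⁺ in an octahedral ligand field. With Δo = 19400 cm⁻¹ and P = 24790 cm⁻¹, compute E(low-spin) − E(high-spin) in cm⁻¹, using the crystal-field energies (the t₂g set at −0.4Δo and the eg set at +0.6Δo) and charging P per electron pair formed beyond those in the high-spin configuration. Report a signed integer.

Cr²⁺: group 6, so d-count = 6 − 2 = 4.
High-spin d⁴ fills as t₂g³ eg¹ with CFSE 3(−0.4) + 1(+0.6) = -0.6Δo = -11640 cm⁻¹.
Low-spin t₂g⁴ eg⁰ gives -1.6Δo = -31040 cm⁻¹, but forming 1 extra pair costs 1P = 24790 cm⁻¹, so E(LS) = -31040 + 24790 = -6250 cm⁻¹.
E(LS) − E(HS) = -6250 − (-11640) = 5390 cm⁻¹.

5390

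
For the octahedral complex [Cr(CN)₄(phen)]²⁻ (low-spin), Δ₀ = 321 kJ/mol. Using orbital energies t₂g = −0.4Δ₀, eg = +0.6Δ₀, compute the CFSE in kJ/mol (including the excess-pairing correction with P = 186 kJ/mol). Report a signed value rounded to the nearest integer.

Ligand charges: 4×(-1) from CN⁻ and 1×(+0) from phen sum to -4; with overall charge -2, Cr is +2.
Cr is in group 6, so Cr²⁺ is d⁴ (6 − 2 = 4).
The d⁴ electrons fill as t₂g⁴ eg⁰.
CFSE(orbital) = 4×(-0.4Δ₀) + 0×(0.6Δ₀) = -1.6Δ₀; with Δ₀ = 321 kJ/mol that is -514 kJ/mol.
High-spin d⁴ would be t₂g³ eg¹ with 0 pairs; low-spin has 1, so 1 excess pair costs +1P = +186 kJ/mol.
Combining: -514 + 186 = -328 kJ/mol.

-328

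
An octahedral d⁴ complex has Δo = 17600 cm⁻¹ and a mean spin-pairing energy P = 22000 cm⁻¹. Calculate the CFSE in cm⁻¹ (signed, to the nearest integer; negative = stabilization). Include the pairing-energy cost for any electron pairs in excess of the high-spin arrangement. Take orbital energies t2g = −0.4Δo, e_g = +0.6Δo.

-10560

Since Δo = 17600 cm⁻¹ < P = 22000 cm⁻¹, the complex adopts the high-spin configuration.
That gives t2g^3 e_g^1.
Orbital CFSE = -0.6Δo = -0.6 × 17600 = -10560 cm⁻¹.
High-spin has no excess pairs, so no pairing correction applies.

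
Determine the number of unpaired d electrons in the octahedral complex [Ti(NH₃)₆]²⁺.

NH₃ is neutral, so the +2 overall charge sits on Ti: oxidation state +2.
Group 4 minus oxidation state +2 gives a d² configuration for Ti²⁺.
For octahedral d² the high- and low-spin configurations coincide.
Configuration: t2g^2 e_g^0, giving 2 unpaired electrons.

2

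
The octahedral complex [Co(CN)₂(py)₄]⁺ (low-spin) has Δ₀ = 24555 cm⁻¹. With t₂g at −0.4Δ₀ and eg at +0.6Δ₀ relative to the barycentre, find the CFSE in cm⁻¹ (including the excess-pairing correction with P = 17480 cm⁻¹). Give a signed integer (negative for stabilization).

-23972

Ligand charges: 2×(-1) from CN⁻ and 4×(+0) from py sum to -2; with overall charge +1, Co is +3.
Co sits in group 9; removing 3 electrons leaves Co³⁺ with 9 − 3 = 6 d electrons.
Electron filling gives t₂g⁶ eg⁰.
CFSE(orbital) = 6×(-0.4Δ₀) + 0×(0.6Δ₀) = -2.4Δ₀; with Δ₀ = 24555 cm⁻¹ that is -58932 cm⁻¹.
Relative to high-spin t₂g⁴ eg² (1 paired), the low-spin configuration has 2 additional pairs, contributing +2 × 17480 = +34960 cm⁻¹.
Net CFSE = -58932 + 34960 = -23972 cm⁻¹.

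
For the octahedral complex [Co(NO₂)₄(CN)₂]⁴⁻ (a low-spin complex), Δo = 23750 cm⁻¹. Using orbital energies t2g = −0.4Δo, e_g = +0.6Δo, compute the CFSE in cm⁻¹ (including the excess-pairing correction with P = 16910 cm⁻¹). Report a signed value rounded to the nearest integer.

Ligand charges: 4×(-1) from NO₂⁻ and 2×(-1) from CN⁻ sum to -6; with overall charge -4, Co is +2.
Co is in group 9, so Co²⁺ is d⁷ (9 − 2 = 7).
The d⁷ electrons fill as t2g^6 e_g^1.
CFSE(orbital) = 6×(-0.4Δo) + 1×(0.6Δo) = -1.8Δo; with Δo = 23750 cm⁻¹ that is -42750 cm⁻¹.
Relative to high-spin t2g^5 e_g^2 (2 paired), the low-spin configuration has 1 additional pair, contributing +1 × 16910 = +16910 cm⁻¹.
Overall CFSE = -42750 + 16910 = -25840 cm⁻¹.

-25840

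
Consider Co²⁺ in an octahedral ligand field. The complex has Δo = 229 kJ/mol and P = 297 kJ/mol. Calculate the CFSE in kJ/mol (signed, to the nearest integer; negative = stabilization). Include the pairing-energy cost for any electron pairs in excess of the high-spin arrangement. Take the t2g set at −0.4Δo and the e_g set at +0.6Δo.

Group 9 minus oxidation state +2 gives a d⁷ configuration for Co²⁺.
Here Δo < P (229 < 297), so the high-spin state is favoured.
That gives t2g^5 e_g^2.
Orbital CFSE = -0.8Δo = -0.8 × 229 = -183 kJ/mol.
High-spin has no excess pairs, so no pairing correction applies.

-183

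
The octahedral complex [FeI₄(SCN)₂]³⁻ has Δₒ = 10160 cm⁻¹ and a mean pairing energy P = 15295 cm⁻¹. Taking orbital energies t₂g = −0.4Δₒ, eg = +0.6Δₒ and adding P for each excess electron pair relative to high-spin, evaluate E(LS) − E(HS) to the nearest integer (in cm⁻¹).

10270

Ligand charges: 4×(-1) from I⁻ and 2×(-1) from SCN⁻ sum to -6; with overall charge -3, Fe is +3.
Fe is in group 8, so Fe³⁺ is d⁵ (8 − 3 = 5).
High-spin: t₂g³ eg², CFSE = 0.0Δₒ = 0 cm⁻¹.
Low-spin: t₂g⁵ eg⁰, orbital CFSE = -2.0Δₒ = -20320 cm⁻¹; plus 2 excess pairs × P = +30590 cm⁻¹; total 10270 cm⁻¹.
Thus E(LS) − E(HS) = 10270 cm⁻¹.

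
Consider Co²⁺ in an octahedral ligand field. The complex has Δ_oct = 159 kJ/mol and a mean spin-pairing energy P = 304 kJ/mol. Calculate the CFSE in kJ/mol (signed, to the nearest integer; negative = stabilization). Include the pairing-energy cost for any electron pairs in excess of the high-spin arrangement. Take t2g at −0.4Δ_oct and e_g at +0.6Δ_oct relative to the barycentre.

Co sits in group 9; removing 2 electrons leaves Co²⁺ with 9 − 2 = 7 d electrons.
Since Δ_oct = 159 kJ/mol < P = 304 kJ/mol, the complex adopts the high-spin configuration.
Configuration: t2g^5 e_g^2.
Orbital CFSE = -0.8Δ_oct = -0.8 × 159 = -127 kJ/mol.
High-spin has no excess pairs, so no pairing correction applies.

-127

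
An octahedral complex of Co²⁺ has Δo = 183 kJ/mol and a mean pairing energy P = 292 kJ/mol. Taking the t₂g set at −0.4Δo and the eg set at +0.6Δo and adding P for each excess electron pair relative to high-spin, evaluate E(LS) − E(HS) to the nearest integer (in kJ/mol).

109

Co sits in group 9; removing 2 electrons leaves Co²⁺ with 9 − 2 = 7 d electrons.
High-spin d⁷ fills as t₂g⁵ eg² with CFSE 5(−0.4) + 2(+0.6) = -0.8Δo = -146 kJ/mol.
Low-spin: t₂g⁶ eg¹, orbital CFSE = -1.8Δo = -329 kJ/mol; plus 1 excess pair × P = +292 kJ/mol; total -37 kJ/mol.
The difference is -37 − (-146) = 109 kJ/mol, so high-spin lies lower.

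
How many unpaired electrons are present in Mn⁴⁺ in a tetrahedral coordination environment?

3

Mn is in group 7, so Mn⁴⁺ is d³ (7 − 4 = 3).
With tetrahedral geometry the complex is necessarily high-spin.
Configuration: e^2 t2^1, giving 3 unpaired electrons.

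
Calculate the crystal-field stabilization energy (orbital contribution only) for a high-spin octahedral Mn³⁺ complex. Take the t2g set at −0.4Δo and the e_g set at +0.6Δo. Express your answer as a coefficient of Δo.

-0.6 Δo

Mn sits in group 7; removing 3 electrons leaves Mn³⁺ with 7 − 3 = 4 d electrons.
Configuration: t2g^3 e_g^1.
CFSE = 3(-0.4Δo) + 1(0.6Δo) = -1.2Δo + 0.6Δo = -0.6Δo.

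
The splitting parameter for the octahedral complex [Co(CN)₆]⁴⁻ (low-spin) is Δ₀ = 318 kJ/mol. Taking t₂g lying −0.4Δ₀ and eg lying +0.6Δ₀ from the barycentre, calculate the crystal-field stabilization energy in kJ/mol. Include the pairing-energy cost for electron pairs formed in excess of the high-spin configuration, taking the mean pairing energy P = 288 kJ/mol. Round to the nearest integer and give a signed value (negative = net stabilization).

-284

Each CN⁻ contributes -1; 6 × (-1) = -6. With overall charge -4, Co is in the +2 oxidation state.
Group 9 minus oxidation state +2 gives a d⁷ configuration for Co²⁺.
The d⁷ electrons fill as t₂g⁶ eg¹.
The orbital stabilization is -1.8Δ₀ = -1.8 × 318 = -572 kJ/mol.
High-spin d⁷ would be t₂g⁵ eg² with 2 pairs; low-spin has 3, so 1 excess pair costs +1P = +288 kJ/mol.
Combining: -572 + 288 = -284 kJ/mol.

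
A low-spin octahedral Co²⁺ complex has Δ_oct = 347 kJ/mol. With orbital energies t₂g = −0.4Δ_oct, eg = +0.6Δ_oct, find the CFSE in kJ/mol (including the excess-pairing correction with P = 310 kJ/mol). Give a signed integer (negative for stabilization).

Co sits in group 9; removing 2 electrons leaves Co²⁺ with 9 − 2 = 7 d electrons.
The d⁷ electrons fill as t₂g⁶ eg¹.
CFSE(orbital) = 6×(-0.4Δ_oct) + 1×(0.6Δ_oct) = -1.8Δ_oct; with Δ_oct = 347 kJ/mol that is -625 kJ/mol.
High-spin d⁷ would be t₂g⁵ eg² with 2 pairs; low-spin has 3, so 1 excess pair costs +1P = +310 kJ/mol.
Combining: -625 + 310 = -315 kJ/mol.

-315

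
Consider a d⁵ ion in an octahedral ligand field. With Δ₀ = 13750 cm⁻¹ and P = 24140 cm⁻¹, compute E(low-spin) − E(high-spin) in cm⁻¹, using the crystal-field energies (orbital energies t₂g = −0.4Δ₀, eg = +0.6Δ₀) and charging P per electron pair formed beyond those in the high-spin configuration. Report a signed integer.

20780

High-spin d⁵ fills as t₂g³ eg² with CFSE 3(−0.4) + 2(+0.6) = 0.0Δ₀ = 0 cm⁻¹.
For low-spin the configuration is t₂g⁵ eg⁰: orbital energy -2.0 × 13750 = -27500 cm⁻¹, and 2 additional pairs relative to high-spin add 48280 cm⁻¹, giving 20780 cm⁻¹.
E(LS) − E(HS) = 20780 − (0) = 20780 cm⁻¹.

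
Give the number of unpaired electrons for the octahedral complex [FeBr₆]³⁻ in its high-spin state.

Each Br⁻ contributes -1; 6 × (-1) = -6. With overall charge -3, Fe is in the +3 oxidation state.
Fe³⁺: group 8, so d-count = 8 − 3 = 5.
Configuration: t₂g³ eg², giving 5 unpaired electrons.

5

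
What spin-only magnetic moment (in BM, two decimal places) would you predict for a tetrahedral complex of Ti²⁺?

2.83 BM

Ti²⁺: group 4, so d-count = 4 − 2 = 2.
With tetrahedral geometry the complex is necessarily high-spin.
Configuration: e² t₂⁰ → 2 unpaired electrons.
μ(spin-only) = √[2(2+2)] = √8 ≈ 2.83 BM.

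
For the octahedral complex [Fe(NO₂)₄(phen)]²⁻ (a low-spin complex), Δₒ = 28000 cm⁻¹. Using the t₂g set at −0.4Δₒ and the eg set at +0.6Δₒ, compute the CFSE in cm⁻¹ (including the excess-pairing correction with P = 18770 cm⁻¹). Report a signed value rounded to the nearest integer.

Ligand charges: 4×(-1) from NO₂⁻ and 1×(+0) from phen sum to -4; with overall charge -2, Fe is +2.
Fe is in group 8, so Fe²⁺ is d⁶ (8 − 2 = 6).
The d⁶ electrons fill as t₂g⁶ eg⁰.
Orbital CFSE = 6(-0.4) + 0(0.6) = -2.4Δₒ = -2.4 × 28000 = -67200 cm⁻¹.
High-spin d⁶ would be t₂g⁴ eg² with 1 pair; low-spin has 3, so 2 excess pairs cost +2P = +37540 cm⁻¹.
Net CFSE = -67200 + 37540 = -29660 cm⁻¹.

-29660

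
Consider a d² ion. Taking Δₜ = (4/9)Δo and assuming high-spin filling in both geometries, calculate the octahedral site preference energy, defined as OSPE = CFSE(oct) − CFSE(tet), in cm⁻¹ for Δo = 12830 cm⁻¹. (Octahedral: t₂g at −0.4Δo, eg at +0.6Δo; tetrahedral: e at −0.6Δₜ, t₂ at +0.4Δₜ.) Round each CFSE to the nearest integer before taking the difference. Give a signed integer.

-3421

In an octahedral site d² (HS) is t₂g² eg⁰, giving CFSE(oct) = -0.8Δo = -10264 cm⁻¹.
Tetrahedral e² t₂⁰ gives -1.2Δₜ = -1.2 × (4/9) × 12830 = -6843 cm⁻¹.
OSPE = CFSE(oct) − CFSE(tet) = -10264 − (-6843) = -3421 cm⁻¹.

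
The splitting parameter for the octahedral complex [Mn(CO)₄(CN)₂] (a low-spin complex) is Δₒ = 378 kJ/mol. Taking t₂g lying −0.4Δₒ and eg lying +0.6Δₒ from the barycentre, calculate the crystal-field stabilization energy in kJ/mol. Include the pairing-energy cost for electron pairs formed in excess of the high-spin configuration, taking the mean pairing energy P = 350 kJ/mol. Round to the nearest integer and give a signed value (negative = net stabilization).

Ligand charges: 4×(+0) from CO and 2×(-1) from CN⁻ sum to -2; with overall charge +0, Mn is +2.
Mn is in group 7, so Mn²⁺ is d⁵ (7 − 2 = 5).
Configuration: t₂g⁵ eg⁰.
Orbital CFSE = 5(-0.4) + 0(0.6) = -2.0Δₒ = -2.0 × 378 = -756 kJ/mol.
Relative to high-spin t₂g³ eg² (0 paired), the low-spin configuration has 2 additional pairs, contributing +2 × 350 = +700 kJ/mol.
Combining: -756 + 700 = -56 kJ/mol.

-56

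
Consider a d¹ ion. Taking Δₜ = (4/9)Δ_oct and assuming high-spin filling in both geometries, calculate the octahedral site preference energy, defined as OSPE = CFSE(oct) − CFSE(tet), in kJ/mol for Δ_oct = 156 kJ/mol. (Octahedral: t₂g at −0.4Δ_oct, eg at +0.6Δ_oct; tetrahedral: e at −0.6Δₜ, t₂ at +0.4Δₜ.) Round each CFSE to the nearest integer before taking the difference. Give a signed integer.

Octahedral high-spin t2g^1 e_g^0: CFSE = -0.4 × 156 = -62 kJ/mol.
In a tetrahedral site the filling is e^1 t2^0: CFSE(tet) = -0.6Δₜ = -0.6 × (4/9)(156) = -42 kJ/mol.
OSPE = CFSE(oct) − CFSE(tet) = -62 − (-42) = -20 kJ/mol.

-20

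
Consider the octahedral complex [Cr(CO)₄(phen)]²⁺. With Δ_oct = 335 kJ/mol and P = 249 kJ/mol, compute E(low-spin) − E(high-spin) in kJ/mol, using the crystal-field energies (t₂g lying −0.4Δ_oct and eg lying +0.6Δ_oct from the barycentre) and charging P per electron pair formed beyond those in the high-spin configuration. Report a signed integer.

-86

Ligand charges: 4×(+0) from CO and 1×(+0) from phen sum to +0; with overall charge +2, Cr is +2.
Group 6 minus oxidation state +2 gives a d⁴ configuration for Cr²⁺.
In the high-spin limit (t₂g³ eg¹) the orbital term is -0.6Δ_oct = -201 kJ/mol, with no excess pairing.
Low-spin: t₂g⁴ eg⁰, orbital CFSE = -1.6Δ_oct = -536 kJ/mol; plus 1 excess pair × P = +249 kJ/mol; total -287 kJ/mol.
The difference is -287 − (-201) = -86 kJ/mol, so low-spin lies lower.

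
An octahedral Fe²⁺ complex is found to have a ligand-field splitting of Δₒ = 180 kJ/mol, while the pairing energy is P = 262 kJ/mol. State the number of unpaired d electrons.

Fe²⁺: group 8, so d-count = 8 − 2 = 6.
With Δₒ < P the complex is high-spin.
Configuration: t₂g⁴ eg².
Unpaired electrons: 4.

4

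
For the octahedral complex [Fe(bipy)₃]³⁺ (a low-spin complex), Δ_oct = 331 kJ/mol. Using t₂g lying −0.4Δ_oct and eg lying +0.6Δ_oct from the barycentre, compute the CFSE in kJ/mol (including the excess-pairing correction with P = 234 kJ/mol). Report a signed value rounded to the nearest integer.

bipy is neutral, so the +3 overall charge sits on Fe: oxidation state +3.
Fe³⁺: group 8, so d-count = 8 − 3 = 5.
The d⁵ electrons fill as t₂g⁵ eg⁰.
The orbital stabilization is -2.0Δ_oct = -2.0 × 331 = -662 kJ/mol.
Pairing penalty: 2 pairs vs 0 in the high-spin reference → 2 extra × P = 468 kJ/mol.
Overall CFSE = -662 + 468 = -194 kJ/mol.

-194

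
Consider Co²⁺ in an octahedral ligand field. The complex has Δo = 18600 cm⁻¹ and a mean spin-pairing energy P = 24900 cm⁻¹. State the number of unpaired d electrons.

Group 9 minus oxidation state +2 gives a d⁷ configuration for Co²⁺.
Δo < P, so pairing is avoided: the ground state is high-spin.
Filling d⁷ accordingly: t₂g⁵ eg².
Unpaired electrons: 3.

3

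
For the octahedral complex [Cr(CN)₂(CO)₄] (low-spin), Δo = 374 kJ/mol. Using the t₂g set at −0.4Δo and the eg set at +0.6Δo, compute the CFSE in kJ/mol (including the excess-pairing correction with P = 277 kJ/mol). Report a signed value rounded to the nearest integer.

Ligand charges: 2×(-1) from CN⁻ and 4×(+0) from CO sum to -2; with overall charge +0, Cr is +2.
Cr²⁺: group 6, so d-count = 6 − 2 = 4.
The d⁴ electrons fill as t₂g⁴ eg⁰.
The orbital stabilization is -1.6Δo = -1.6 × 374 = -598 kJ/mol.
Relative to high-spin t₂g³ eg¹ (0 paired), the low-spin configuration has 1 additional pair, contributing +1 × 277 = +277 kJ/mol.
Net CFSE = -598 + 277 = -321 kJ/mol.

-321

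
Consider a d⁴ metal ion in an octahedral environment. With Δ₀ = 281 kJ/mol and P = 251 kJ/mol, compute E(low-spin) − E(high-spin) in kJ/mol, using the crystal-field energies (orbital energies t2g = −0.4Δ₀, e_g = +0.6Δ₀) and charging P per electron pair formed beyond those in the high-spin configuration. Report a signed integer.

-30

In the high-spin limit (t2g^3 e_g^1) the orbital term is -0.6Δ₀ = -169 kJ/mol, with no excess pairing.
For low-spin the configuration is t2g^4 e_g^0: orbital energy -1.6 × 281 = -450 kJ/mol, and 1 additional pair relative to high-spin adds 251 kJ/mol, giving -199 kJ/mol.
The difference is -199 − (-169) = -30 kJ/mol, so low-spin lies lower.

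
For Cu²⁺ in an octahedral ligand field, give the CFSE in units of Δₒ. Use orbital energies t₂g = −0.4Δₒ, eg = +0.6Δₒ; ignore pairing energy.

-0.6 Δₒ

Cu sits in group 11; removing 2 electrons leaves Cu²⁺ with 11 − 2 = 9 d electrons.
Configuration: t₂g⁶ eg³.
CFSE = 6(-0.4Δₒ) + 3(0.6Δₒ) = -2.4Δₒ + 1.8Δₒ = -0.6Δₒ.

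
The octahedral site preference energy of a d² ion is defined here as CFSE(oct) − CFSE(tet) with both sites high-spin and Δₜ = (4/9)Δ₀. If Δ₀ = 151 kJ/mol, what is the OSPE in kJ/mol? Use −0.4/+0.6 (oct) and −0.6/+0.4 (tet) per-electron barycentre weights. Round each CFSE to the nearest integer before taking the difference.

Octahedral (high-spin): t₂g² eg⁰, CFSE = 2(−0.4) + 0(+0.6) = -0.8Δ₀ = -0.8 × 151 = -121 kJ/mol.
Tetrahedral: e² t₂⁰, CFSE = 2(−0.6) + 0(+0.4) = -1.2Δₜ = -1.2 × (4/9) × 151 = -81 kJ/mol.
OSPE = -121 − (-81) = -40 kJ/mol.

-40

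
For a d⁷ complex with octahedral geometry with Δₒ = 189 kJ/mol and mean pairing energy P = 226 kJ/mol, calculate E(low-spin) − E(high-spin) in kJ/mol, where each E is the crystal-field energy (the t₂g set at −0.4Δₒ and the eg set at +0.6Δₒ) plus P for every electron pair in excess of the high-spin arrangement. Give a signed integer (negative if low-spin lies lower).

In the high-spin limit (t₂g⁵ eg²) the orbital term is -0.8Δₒ = -151 kJ/mol, with no excess pairing.
Low-spin t₂g⁶ eg¹ gives -1.8Δₒ = -340 kJ/mol, but forming 1 extra pair costs 1P = 226 kJ/mol, so E(LS) = -340 + 226 = -114 kJ/mol.
The difference is -114 − (-151) = 37 kJ/mol, so high-spin lies lower.

37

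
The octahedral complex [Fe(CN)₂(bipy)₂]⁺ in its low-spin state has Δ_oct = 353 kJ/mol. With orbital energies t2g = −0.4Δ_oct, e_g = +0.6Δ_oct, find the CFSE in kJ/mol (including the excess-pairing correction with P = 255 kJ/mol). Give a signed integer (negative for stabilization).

Ligand charges: 2×(-1) from CN⁻ and 2×(+0) from bipy sum to -2; with overall charge +1, Fe is +3.
Fe is in group 8, so Fe³⁺ is d⁵ (8 − 3 = 5).
The d⁵ electrons fill as t2g^5 e_g^0.
The orbital stabilization is -2.0Δ_oct = -2.0 × 353 = -706 kJ/mol.
Relative to high-spin t2g^3 e_g^2 (0 paired), the low-spin configuration has 2 additional pairs, contributing +2 × 255 = +510 kJ/mol.
Combining: -706 + 510 = -196 kJ/mol.

-196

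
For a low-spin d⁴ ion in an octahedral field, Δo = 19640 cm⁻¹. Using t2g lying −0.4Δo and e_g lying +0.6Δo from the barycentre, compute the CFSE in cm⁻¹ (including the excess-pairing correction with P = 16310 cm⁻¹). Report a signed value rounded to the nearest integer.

-15114

Electron filling gives t2g^4 e_g^0.
The orbital stabilization is -1.6Δo = -1.6 × 19640 = -31424 cm⁻¹.
Relative to high-spin t2g^3 e_g^1 (0 paired), the low-spin configuration has 1 additional pair, contributing +1 × 16310 = +16310 cm⁻¹.
Overall CFSE = -31424 + 16310 = -15114 cm⁻¹.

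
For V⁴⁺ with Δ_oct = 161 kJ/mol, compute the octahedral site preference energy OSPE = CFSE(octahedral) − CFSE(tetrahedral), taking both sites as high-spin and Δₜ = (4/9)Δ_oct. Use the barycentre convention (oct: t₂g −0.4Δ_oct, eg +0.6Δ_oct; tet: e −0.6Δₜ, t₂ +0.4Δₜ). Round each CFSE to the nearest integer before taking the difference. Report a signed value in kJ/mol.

-21

V sits in group 5; removing 4 electrons leaves V⁴⁺ with 5 − 4 = 1 d electrons.
In an octahedral site d¹ (HS) is t₂g¹ eg⁰, giving CFSE(oct) = -0.4Δ_oct = -64 kJ/mol.
Tetrahedral: e¹ t₂⁰, CFSE = 1(−0.6) + 0(+0.4) = -0.6Δₜ = -0.6 × (4/9) × 161 = -43 kJ/mol.
OSPE = -64 − (-43) = -21 kJ/mol.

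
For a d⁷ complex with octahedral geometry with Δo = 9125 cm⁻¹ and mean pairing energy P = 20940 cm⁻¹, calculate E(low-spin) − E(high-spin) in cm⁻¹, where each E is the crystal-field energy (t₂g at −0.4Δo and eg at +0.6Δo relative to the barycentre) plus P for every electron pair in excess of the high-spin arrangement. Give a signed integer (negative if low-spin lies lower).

In the high-spin limit (t₂g⁵ eg²) the orbital term is -0.8Δo = -7300 cm⁻¹, with no excess pairing.
Low-spin: t₂g⁶ eg¹, orbital CFSE = -1.8Δo = -16425 cm⁻¹; plus 1 excess pair × P = +20940 cm⁻¹; total 4515 cm⁻¹.
Thus E(LS) − E(HS) = 11815 cm⁻¹.

11815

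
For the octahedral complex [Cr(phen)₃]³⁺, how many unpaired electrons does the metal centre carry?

3

phen is neutral, so the +3 overall charge sits on Cr: oxidation state +3.
Cr is in group 6, so Cr³⁺ is d³ (6 − 3 = 3).
Configuration: t₂g³ eg⁰, giving 3 unpaired electrons.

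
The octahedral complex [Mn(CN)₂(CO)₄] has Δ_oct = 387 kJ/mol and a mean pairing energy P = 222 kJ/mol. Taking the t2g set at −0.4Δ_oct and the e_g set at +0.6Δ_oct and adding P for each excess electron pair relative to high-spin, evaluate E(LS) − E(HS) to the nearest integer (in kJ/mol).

Ligand charges: 2×(-1) from CN⁻ and 4×(+0) from CO sum to -2; with overall charge +0, Mn is +2.
Mn sits in group 7; removing 2 electrons leaves Mn²⁺ with 7 − 2 = 5 d electrons.
High-spin: t2g^3 e_g^2, CFSE = 0.0Δ_oct = 0 kJ/mol.
Low-spin: t2g^5 e_g^0, orbital CFSE = -2.0Δ_oct = -774 kJ/mol; plus 2 excess pairs × P = +444 kJ/mol; total -330 kJ/mol.
E(LS) − E(HS) = -330 − (0) = -330 kJ/mol.

-330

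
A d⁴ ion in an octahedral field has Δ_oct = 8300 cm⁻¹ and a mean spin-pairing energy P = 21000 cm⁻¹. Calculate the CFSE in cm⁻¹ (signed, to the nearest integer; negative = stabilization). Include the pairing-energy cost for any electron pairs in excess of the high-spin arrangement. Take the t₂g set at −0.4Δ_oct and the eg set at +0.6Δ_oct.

-4980

With Δ_oct < P the complex is high-spin.
Filling d⁴ accordingly: t₂g³ eg¹.
Orbital CFSE = -0.6Δ_oct = -0.6 × 8300 = -4980 cm⁻¹.
High-spin has no excess pairs, so no pairing correction applies.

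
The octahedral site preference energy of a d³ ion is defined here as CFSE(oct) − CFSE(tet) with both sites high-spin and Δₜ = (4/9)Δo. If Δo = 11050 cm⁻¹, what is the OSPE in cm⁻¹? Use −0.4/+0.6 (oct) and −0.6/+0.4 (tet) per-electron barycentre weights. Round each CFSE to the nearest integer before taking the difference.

-9331

Octahedral high-spin t₂g³ eg⁰: CFSE = -1.2 × 11050 = -13260 cm⁻¹.
In a tetrahedral site the filling is e² t₂¹: CFSE(tet) = -0.8Δₜ = -0.8 × (4/9)(11050) = -3929 cm⁻¹.
OSPE = -13260 − (-3929) = -9331 cm⁻¹.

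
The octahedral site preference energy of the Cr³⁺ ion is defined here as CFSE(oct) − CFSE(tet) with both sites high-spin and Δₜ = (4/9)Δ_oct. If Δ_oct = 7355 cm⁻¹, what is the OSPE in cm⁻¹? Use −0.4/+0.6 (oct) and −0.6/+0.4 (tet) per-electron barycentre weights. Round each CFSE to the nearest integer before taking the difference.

-6211

Cr is in group 6, so Cr³⁺ is d³ (6 − 3 = 3).
Octahedral high-spin t2g^3 e_g^0: CFSE = -1.2 × 7355 = -8826 cm⁻¹.
Tetrahedral e^2 t2^1 gives -0.8Δₜ = -0.8 × (4/9) × 7355 = -2615 cm⁻¹.
Subtracting, OSPE = -8826 − (-2615) = -6211 cm⁻¹.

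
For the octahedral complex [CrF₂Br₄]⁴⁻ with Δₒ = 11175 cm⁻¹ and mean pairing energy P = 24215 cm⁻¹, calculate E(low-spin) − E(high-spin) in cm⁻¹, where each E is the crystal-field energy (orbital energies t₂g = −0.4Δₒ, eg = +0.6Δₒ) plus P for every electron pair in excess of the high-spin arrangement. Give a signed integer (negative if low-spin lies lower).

Ligand charges: 2×(-1) from F⁻ and 4×(-1) from Br⁻ sum to -6; with overall charge -4, Cr is +2.
Group 6 minus oxidation state +2 gives a d⁴ configuration for Cr²⁺.
High-spin d⁴ fills as t₂g³ eg¹ with CFSE 3(−0.4) + 1(+0.6) = -0.6Δₒ = -6705 cm⁻¹.
For low-spin the configuration is t₂g⁴ eg⁰: orbital energy -1.6 × 11175 = -17880 cm⁻¹, and 1 additional pair relative to high-spin adds 24215 cm⁻¹, giving 6335 cm⁻¹.
E(LS) − E(HS) = 6335 − (-6705) = 13040 cm⁻¹.

13040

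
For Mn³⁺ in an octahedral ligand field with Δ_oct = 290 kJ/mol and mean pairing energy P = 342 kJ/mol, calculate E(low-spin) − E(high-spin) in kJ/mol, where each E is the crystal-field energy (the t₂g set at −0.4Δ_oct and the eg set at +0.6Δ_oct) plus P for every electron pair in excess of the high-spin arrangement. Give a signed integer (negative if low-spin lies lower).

Mn³⁺: group 7, so d-count = 7 − 3 = 4.
In the high-spin limit (t₂g³ eg¹) the orbital term is -0.6Δ_oct = -174 kJ/mol, with no excess pairing.
Low-spin t₂g⁴ eg⁰ gives -1.6Δ_oct = -464 kJ/mol, but forming 1 extra pair costs 1P = 342 kJ/mol, so E(LS) = -464 + 342 = -122 kJ/mol.
Thus E(LS) − E(HS) = 52 kJ/mol.

52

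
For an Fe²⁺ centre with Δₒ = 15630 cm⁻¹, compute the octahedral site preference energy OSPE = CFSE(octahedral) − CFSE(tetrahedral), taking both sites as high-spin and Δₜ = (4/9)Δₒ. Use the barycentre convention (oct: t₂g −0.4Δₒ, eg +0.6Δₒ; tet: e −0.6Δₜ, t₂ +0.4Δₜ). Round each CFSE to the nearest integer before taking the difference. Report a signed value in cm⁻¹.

Group 8 minus oxidation state +2 gives a d⁶ configuration for Fe²⁺.
Octahedral high-spin t₂g⁴ eg²: CFSE = -0.4 × 15630 = -6252 cm⁻¹.
In a tetrahedral site the filling is e³ t₂³: CFSE(tet) = -0.6Δₜ = -0.6 × (4/9)(15630) = -4168 cm⁻¹.
OSPE = -6252 − (-4168) = -2084 cm⁻¹.

-2084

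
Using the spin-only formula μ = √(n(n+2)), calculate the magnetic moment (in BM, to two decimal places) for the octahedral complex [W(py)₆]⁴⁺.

2.83 BM

py is neutral, so the +4 overall charge sits on W: oxidation state +4.
W sits in group 6; removing 4 electrons leaves W⁴⁺ with 6 − 4 = 2 d electrons.
For octahedral d² the high- and low-spin configurations coincide.
Configuration: t2g^2 e_g^0 → 2 unpaired electrons.
μ(spin-only) = √[2(2+2)] = √8 ≈ 2.83 BM.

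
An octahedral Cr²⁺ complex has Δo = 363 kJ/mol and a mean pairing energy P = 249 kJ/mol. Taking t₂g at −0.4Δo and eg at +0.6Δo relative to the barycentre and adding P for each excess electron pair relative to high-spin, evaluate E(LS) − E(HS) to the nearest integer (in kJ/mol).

-114

Cr²⁺: group 6, so d-count = 6 − 2 = 4.
In the high-spin limit (t₂g³ eg¹) the orbital term is -0.6Δo = -218 kJ/mol, with no excess pairing.
For low-spin the configuration is t₂g⁴ eg⁰: orbital energy -1.6 × 363 = -581 kJ/mol, and 1 additional pair relative to high-spin adds 249 kJ/mol, giving -332 kJ/mol.
The difference is -332 − (-218) = -114 kJ/mol, so low-spin lies lower.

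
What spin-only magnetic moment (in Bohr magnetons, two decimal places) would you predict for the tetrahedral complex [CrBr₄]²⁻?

4.90 Bohr magnetons

Each Br⁻ contributes -1; 4 × (-1) = -4. With overall charge -2, Cr is in the +2 oxidation state.
Cr sits in group 6; removing 2 electrons leaves Cr²⁺ with 6 − 2 = 4 d electrons.
Tetrahedral splitting is small, so the complex is high-spin.
Configuration: e^2 t2^2 → 4 unpaired electrons.
μ(spin-only) = √[4(4+2)] = √24 ≈ 4.90 Bohr magnetons.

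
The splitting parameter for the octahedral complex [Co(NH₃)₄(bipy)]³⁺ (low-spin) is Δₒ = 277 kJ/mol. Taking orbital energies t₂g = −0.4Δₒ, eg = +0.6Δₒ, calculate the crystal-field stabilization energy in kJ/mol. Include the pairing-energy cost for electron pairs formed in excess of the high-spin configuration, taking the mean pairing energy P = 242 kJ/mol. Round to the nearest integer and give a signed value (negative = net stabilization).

-181

Ligand charges: 4×(+0) from NH₃ and 1×(+0) from bipy sum to +0; with overall charge +3, Co is +3.
Group 9 minus oxidation state +3 gives a d⁶ configuration for Co³⁺.
The d⁶ electrons fill as t₂g⁶ eg⁰.
CFSE(orbital) = 6×(-0.4Δₒ) + 0×(0.6Δₒ) = -2.4Δₒ; with Δₒ = 277 kJ/mol that is -665 kJ/mol.
Pairing penalty: 3 pairs vs 1 in the high-spin reference → 2 extra × P = 484 kJ/mol.
Net CFSE = -665 + 484 = -181 kJ/mol.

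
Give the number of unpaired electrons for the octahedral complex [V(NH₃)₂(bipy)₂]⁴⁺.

Ligand charges: 2×(+0) from NH₃ and 2×(+0) from bipy sum to +0; with overall charge +4, V is +4.
Group 5 minus oxidation state +4 gives a d¹ configuration for V⁴⁺.
Configuration: t2g^1 e_g^0, giving 1 unpaired electron.

1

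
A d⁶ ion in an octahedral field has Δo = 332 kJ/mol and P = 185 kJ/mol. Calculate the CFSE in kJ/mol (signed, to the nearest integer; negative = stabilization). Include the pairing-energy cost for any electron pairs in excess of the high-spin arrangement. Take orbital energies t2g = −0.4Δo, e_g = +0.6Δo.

Here Δo > P (332 > 185), so the low-spin state is favoured.
Configuration: t2g^6 e_g^0.
Orbital CFSE = -2.4Δo = -2.4 × 332 = -797 kJ/mol.
Excess pairs vs high-spin: 3 − 1 = 2; pairing cost = +370 kJ/mol.
Net CFSE = -797 + 370 = -427 kJ/mol.

-427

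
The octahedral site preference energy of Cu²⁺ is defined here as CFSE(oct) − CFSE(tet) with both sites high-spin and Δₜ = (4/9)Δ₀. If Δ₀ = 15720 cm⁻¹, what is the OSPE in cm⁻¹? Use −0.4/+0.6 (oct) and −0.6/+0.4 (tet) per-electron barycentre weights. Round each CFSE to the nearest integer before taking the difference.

-6637

Group 11 minus oxidation state +2 gives a d⁹ configuration for Cu²⁺.
Octahedral high-spin t2g^6 e_g^3: CFSE = -0.6 × 15720 = -9432 cm⁻¹.
Tetrahedral e^4 t2^5 gives -0.4Δₜ = -0.4 × (4/9) × 15720 = -2795 cm⁻¹.
OSPE = CFSE(oct) − CFSE(tet) = -9432 − (-2795) = -6637 cm⁻¹.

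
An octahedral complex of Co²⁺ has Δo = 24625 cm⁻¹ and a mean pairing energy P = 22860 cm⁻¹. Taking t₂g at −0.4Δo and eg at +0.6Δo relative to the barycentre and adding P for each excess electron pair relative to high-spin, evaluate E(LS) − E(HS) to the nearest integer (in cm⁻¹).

-1765

Co is in group 9, so Co²⁺ is d⁷ (9 − 2 = 7).
In the high-spin limit (t₂g⁵ eg²) the orbital term is -0.8Δo = -19700 cm⁻¹, with no excess pairing.
For low-spin the configuration is t₂g⁶ eg¹: orbital energy -1.8 × 24625 = -44325 cm⁻¹, and 1 additional pair relative to high-spin adds 22860 cm⁻¹, giving -21465 cm⁻¹.
The difference is -21465 − (-19700) = -1765 cm⁻¹, so low-spin lies lower.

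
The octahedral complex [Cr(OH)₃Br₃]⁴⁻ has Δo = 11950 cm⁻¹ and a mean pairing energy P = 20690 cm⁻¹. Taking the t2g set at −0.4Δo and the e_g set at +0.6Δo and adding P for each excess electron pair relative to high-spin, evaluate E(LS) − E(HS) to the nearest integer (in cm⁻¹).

8740

Ligand charges: 3×(-1) from OH⁻ and 3×(-1) from Br⁻ sum to -6; with overall charge -4, Cr is +2.
Cr is in group 6, so Cr²⁺ is d⁴ (6 − 2 = 4).
High-spin: t2g^3 e_g^1, CFSE = -0.6Δo = -7170 cm⁻¹.
For low-spin the configuration is t2g^4 e_g^0: orbital energy -1.6 × 11950 = -19120 cm⁻¹, and 1 additional pair relative to high-spin adds 20690 cm⁻¹, giving 1570 cm⁻¹.
Thus E(LS) − E(HS) = 8740 cm⁻¹.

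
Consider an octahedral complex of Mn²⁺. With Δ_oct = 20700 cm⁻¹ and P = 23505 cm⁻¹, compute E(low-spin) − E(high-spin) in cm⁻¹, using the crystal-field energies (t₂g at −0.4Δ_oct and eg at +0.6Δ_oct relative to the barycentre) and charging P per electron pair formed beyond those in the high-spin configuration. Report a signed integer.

5610

Group 7 minus oxidation state +2 gives a d⁵ configuration for Mn²⁺.
High-spin d⁵ fills as t₂g³ eg² with CFSE 3(−0.4) + 2(+0.6) = 0.0Δ_oct = 0 cm⁻¹.
Low-spin: t₂g⁵ eg⁰, orbital CFSE = -2.0Δ_oct = -41400 cm⁻¹; plus 2 excess pairs × P = +47010 cm⁻¹; total 5610 cm⁻¹.
Thus E(LS) − E(HS) = 5610 cm⁻¹.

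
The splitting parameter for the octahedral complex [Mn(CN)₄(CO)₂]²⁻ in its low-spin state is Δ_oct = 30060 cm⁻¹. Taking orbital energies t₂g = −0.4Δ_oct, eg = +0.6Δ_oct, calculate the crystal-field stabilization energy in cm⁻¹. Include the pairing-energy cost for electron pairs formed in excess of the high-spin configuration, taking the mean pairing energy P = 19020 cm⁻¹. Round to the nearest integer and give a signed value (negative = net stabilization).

-22080

Ligand charges: 4×(-1) from CN⁻ and 2×(+0) from CO sum to -4; with overall charge -2, Mn is +2.
Mn²⁺: group 7, so d-count = 7 − 2 = 5.
Electron filling gives t₂g⁵ eg⁰.
Orbital CFSE = 5(-0.4) + 0(0.6) = -2.0Δ_oct = -2.0 × 30060 = -60120 cm⁻¹.
High-spin d⁵ would be t₂g³ eg² with 0 pairs; low-spin has 2, so 2 excess pairs cost +2P = +38040 cm⁻¹.
Overall CFSE = -60120 + 38040 = -22080 cm⁻¹.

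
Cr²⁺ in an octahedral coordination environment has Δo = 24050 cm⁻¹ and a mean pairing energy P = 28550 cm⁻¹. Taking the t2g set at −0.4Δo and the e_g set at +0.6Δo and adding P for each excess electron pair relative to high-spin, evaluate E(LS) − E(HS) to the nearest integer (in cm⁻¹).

4500

Group 6 minus oxidation state +2 gives a d⁴ configuration for Cr²⁺.
In the high-spin limit (t2g^3 e_g^1) the orbital term is -0.6Δo = -14430 cm⁻¹, with no excess pairing.
Low-spin t2g^4 e_g^0 gives -1.6Δo = -38480 cm⁻¹, but forming 1 extra pair costs 1P = 28550 cm⁻¹, so E(LS) = -38480 + 28550 = -9930 cm⁻¹.
Thus E(LS) − E(HS) = 4500 cm⁻¹.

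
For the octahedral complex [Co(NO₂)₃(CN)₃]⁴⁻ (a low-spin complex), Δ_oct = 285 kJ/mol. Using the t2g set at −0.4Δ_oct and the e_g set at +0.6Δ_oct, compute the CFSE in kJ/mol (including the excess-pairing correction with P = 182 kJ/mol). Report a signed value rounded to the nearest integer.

Ligand charges: 3×(-1) from NO₂⁻ and 3×(-1) from CN⁻ sum to -6; with overall charge -4, Co is +2.
Co sits in group 9; removing 2 electrons leaves Co²⁺ with 9 − 2 = 7 d electrons.
Configuration: t2g^6 e_g^1.
CFSE(orbital) = 6×(-0.4Δ_oct) + 1×(0.6Δ_oct) = -1.8Δ_oct; with Δ_oct = 285 kJ/mol that is -513 kJ/mol.
High-spin d⁷ would be t2g^5 e_g^2 with 2 pairs; low-spin has 3, so 1 excess pair costs +1P = +182 kJ/mol.
Overall CFSE = -513 + 182 = -331 kJ/mol.

-331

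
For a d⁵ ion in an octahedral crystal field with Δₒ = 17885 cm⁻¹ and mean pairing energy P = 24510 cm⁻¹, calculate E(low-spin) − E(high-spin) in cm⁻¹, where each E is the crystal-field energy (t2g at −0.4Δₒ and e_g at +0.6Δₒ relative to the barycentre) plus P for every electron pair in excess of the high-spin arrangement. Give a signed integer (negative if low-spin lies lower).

13250

High-spin: t2g^3 e_g^2, CFSE = 0.0Δₒ = 0 cm⁻¹.
Low-spin: t2g^5 e_g^0, orbital CFSE = -2.0Δₒ = -35770 cm⁻¹; plus 2 excess pairs × P = +49020 cm⁻¹; total 13250 cm⁻¹.
The difference is 13250 − (0) = 13250 cm⁻¹, so high-spin lies lower.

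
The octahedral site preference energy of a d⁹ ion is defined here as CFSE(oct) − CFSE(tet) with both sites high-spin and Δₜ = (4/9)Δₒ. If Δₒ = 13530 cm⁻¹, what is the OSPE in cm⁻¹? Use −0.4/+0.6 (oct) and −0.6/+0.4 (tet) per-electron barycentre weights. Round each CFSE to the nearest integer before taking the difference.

-5713

In an octahedral site d⁹ (HS) is t₂g⁶ eg³, giving CFSE(oct) = -0.6Δₒ = -8118 cm⁻¹.
Tetrahedral e⁴ t₂⁵ gives -0.4Δₜ = -0.4 × (4/9) × 13530 = -2405 cm⁻¹.
OSPE = CFSE(oct) − CFSE(tet) = -8118 − (-2405) = -5713 cm⁻¹.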